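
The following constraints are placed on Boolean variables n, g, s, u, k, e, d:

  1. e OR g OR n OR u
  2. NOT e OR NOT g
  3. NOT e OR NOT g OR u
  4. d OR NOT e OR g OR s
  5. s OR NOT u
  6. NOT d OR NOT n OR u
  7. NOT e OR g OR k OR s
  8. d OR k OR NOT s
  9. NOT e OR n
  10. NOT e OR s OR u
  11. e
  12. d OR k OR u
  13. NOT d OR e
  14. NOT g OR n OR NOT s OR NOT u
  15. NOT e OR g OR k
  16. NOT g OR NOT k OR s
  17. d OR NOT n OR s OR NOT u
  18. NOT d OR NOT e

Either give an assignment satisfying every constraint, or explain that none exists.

n=T, g=F, s=T, u=F, k=T, e=T, d=F

Unit clause (e) forces e = True.
In (NOT d OR NOT e) only NOT d is left, so d = False.
In (NOT e OR NOT g) only NOT g is left, so g = False.
In (d OR NOT e OR g OR s) only s is left, so s = True.
In (d OR k OR NOT s) only k is left, so k = True.
In (NOT e OR n) only n is left, so n = True.
Set u = False.
All clauses satisfied.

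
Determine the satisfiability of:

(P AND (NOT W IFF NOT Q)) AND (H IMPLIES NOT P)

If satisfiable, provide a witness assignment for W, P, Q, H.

W = True, P = True, Q = True, H = False

  P AND (NOT W IFF NOT Q) = True
    NOT W IFF NOT Q = True
      NOT W = False
      NOT Q = False
  H IMPLIES NOT P = True
    NOT P = False
Both conjuncts True, so the formula holds.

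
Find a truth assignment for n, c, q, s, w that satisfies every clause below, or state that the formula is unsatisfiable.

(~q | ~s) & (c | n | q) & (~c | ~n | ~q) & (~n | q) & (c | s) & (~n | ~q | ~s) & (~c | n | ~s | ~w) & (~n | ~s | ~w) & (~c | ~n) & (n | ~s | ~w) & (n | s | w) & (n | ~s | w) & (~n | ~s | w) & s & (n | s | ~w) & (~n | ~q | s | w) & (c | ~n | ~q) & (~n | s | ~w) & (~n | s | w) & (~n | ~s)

The formula is unsatisfiable.

Case s = True:
  (~q | ~s) forces q = False.
  (~n | q) forces n = False.
  (c | n | q) forces c = True.
  (~c | n | ~s | ~w) forces w = False.
  Clause (n | ~s | w) is falsified — contradiction.
Case s = False:
  Clause (s) is falsified — contradiction.
Both cases fail, so the formula is unsatisfiable.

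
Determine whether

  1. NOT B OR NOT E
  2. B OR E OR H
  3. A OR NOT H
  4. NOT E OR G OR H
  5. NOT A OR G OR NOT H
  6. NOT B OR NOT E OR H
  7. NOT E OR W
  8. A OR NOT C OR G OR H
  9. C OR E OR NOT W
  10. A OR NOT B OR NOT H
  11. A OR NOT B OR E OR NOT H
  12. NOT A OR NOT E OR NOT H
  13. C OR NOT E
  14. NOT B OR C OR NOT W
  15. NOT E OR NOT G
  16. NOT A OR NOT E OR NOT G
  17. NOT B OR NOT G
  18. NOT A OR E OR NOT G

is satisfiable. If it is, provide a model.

W=T, G=F, E=F, H=F, B=T, A=T, C=T

Set W = True.
Set G = False.
Try E = True:
  (NOT B OR NOT E) forces B = False.
  (NOT E OR G OR H) forces H = True.
  (A OR NOT H) forces A = True.
  clause (NOT A OR G OR NOT H) is falsified — backtrack.
So E = False.
  then (C OR E OR NOT W) forces C = True.
Set H = False.
  then (B OR E OR H) forces B = True.
  then (A OR NOT C OR G OR H) forces A = True.
All clauses satisfied.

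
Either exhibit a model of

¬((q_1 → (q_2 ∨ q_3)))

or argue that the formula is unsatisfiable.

q_1: True; q_2: False; q_3: False

  ¬((q_1 → (q_2 ∨ q_3))) = True
    q_1 → (q_2 ∨ q_3) = False
      q_2 ∨ q_3 = False
The formula evaluates to True.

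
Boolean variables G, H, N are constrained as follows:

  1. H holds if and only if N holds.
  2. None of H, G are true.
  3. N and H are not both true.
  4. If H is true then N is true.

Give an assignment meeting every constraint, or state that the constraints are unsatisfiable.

G = False, H = False, N = False

  (1) H=F, N=F — same ✓
  (2) {H, G}: 0 true — none ✓
  (3) N=F, H=F — not both ✓
  (4) H=F ⇒ N: vacuous ✓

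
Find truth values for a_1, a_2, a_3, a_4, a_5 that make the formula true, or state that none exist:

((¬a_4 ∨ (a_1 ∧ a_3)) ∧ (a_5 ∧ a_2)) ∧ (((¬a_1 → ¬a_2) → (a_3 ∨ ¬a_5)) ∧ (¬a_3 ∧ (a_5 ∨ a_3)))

a_1=F; a_2=T; a_3=F; a_4=F; a_5=T

  (¬a_4 ∨ (a_1 ∧ a_3)) ∧ (a_5 ∧ a_2) = True
    ¬a_4 ∨ (a_1 ∧ a_3) = True
      ¬a_4 = True
      a_1 ∧ a_3 = False
    a_5 ∧ a_2 = True
  ((¬a_1 → ¬a_2) → (a_3 ∨ ¬a_5)) ∧ (¬a_3 ∧ (a_5 ∨ a_3)) = True
    (¬a_1 → ¬a_2) → (a_3 ∨ ¬a_5) = True
      ¬a_1 → ¬a_2 = False
        ¬a_1 = True
        ¬a_2 = False
      a_3 ∨ ¬a_5 = False
        ¬a_5 = False
    ¬a_3 ∧ (a_5 ∨ a_3) = True
      ¬a_3 = True
      a_5 ∨ a_3 = True
Both conjuncts True, so the formula holds.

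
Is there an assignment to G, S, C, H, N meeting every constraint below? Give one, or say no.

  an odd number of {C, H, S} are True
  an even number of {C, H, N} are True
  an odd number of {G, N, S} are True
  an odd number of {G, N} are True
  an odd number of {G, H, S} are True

G = False; S = False; C = False; H = True; N = True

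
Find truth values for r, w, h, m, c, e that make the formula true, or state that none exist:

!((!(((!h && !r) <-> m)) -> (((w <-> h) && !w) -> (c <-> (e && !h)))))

r=T; w=F; h=F; m=T; c=F; e=T

  !((!(((!h && !r) <-> m)) -> (((w <-> h) && !w) -> (c <-> (e && !h))))) = True
    !(((!h && !r) <-> m)) -> (((w <-> h) && !w) -> (c <-> (e && !h))) = False
      !(((!h && !r) <-> m)) = True
        (!h && !r) <-> m = False
          !h && !r = False
            !h = True
            !r = False
      ((w <-> h) && !w) -> (c <-> (e && !h)) = False
        (w <-> h) && !w = True
          w <-> h = True
          !w = True
        c <-> (e && !h) = False
          e && !h = True
            !h = True
The formula evaluates to True.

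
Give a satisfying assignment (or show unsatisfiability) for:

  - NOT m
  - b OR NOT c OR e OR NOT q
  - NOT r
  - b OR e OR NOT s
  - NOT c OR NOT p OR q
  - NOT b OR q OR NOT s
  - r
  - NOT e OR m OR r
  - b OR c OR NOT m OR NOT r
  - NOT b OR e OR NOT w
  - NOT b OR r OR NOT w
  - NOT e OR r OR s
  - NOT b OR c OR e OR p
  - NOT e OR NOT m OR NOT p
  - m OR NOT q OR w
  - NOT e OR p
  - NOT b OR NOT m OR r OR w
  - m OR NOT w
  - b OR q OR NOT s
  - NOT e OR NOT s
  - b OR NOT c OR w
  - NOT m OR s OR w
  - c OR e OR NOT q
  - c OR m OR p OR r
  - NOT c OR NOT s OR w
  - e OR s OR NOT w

Case r = True:
  Clause (NOT r) is falsified — contradiction.
Case r = False:
  Clause (r) is falsified — contradiction.
Both cases fail, so the formula is unsatisfiable.

Unsatisfiable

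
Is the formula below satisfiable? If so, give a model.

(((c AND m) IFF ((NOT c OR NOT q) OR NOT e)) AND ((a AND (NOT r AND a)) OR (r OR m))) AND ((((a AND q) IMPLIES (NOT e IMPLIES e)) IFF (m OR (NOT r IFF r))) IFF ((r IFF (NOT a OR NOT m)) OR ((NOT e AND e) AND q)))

m = True, e = False, c = True, a = False, q = False, r = True

  ((c AND m) IFF ((NOT c OR NOT q) OR NOT e)) AND ((a AND (NOT r AND a)) OR (r OR m)) = True
    (c AND m) IFF ((NOT c OR NOT q) OR NOT e) = True
      c AND m = True
      (NOT c OR NOT q) OR NOT e = True
        NOT c OR NOT q = True
          NOT c = False
          NOT q = True
        NOT e = True
    (a AND (NOT r AND a)) OR (r OR m) = True
      a AND (NOT r AND a) = False
        NOT r AND a = False
          NOT r = False
      r OR m = True
  (((a AND q) IMPLIES (NOT e IMPLIES e)) IFF (m OR (NOT r IFF r))) IFF ((r IFF (NOT a OR NOT m)) OR ((NOT e AND e) AND q)) = True
    ((a AND q) IMPLIES (NOT e IMPLIES e)) IFF (m OR (NOT r IFF r)) = True
      (a AND q) IMPLIES (NOT e IMPLIES e) = True
        a AND q = False
        NOT e IMPLIES e = False
          NOT e = True
      m OR (NOT r IFF r) = True
        NOT r IFF r = False
          NOT r = False
    (r IFF (NOT a OR NOT m)) OR ((NOT e AND e) AND q) = True
      r IFF (NOT a OR NOT m) = True
        NOT a OR NOT m = True
          NOT a = True
          NOT m = False
      (NOT e AND e) AND q = False
        NOT e AND e = False
          NOT e = True
Both conjuncts True, so the formula holds.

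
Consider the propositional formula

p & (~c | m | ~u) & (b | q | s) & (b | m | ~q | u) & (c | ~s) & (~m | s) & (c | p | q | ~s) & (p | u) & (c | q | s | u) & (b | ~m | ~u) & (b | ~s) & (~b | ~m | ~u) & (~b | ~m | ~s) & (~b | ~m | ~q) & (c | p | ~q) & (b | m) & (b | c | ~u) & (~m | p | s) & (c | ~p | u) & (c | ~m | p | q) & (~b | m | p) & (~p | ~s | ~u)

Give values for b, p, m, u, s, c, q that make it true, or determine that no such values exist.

Unit clause (p) forces p = True.
Try b = False:
  (b | ~s) forces s = False.
  (b | q | s) forces q = True.
  (~m | s) forces m = False.
  clause (b | m) is falsified — backtrack.
So b = True.
Set m = False.
Set u = False.
  then (c | ~p | u) forces c = True.
Set s = False.
Set q = False.
All clauses satisfied.

b = True, p = True, m = False, u = False, s = False, c = True, q = False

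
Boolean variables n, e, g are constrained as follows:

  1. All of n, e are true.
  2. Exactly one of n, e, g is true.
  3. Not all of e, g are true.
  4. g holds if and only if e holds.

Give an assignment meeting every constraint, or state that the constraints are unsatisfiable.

Unsatisfiable

Case n = True:
  (1) forces e = True.
  Constraint (2) is violated (n=T, e=T) — contradiction.
Case n = False:
  Constraint (1) is violated (n=F) — contradiction.
Both cases fail — unsatisfiable.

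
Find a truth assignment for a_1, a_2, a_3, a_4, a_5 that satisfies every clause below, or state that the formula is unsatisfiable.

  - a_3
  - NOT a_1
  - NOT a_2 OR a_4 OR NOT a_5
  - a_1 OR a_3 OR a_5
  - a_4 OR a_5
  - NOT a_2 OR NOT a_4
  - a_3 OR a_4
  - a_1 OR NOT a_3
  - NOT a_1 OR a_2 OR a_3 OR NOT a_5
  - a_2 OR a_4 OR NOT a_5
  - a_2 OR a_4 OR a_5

Unsatisfiable — no assignment works.

Case a_1 = True:
  Clause (NOT a_1) is falsified — contradiction.
Case a_1 = False:
  (a_3) forces a_3 = True.
  Clause (a_1 OR NOT a_3) is falsified — contradiction.
Both cases fail, so the formula is unsatisfiable.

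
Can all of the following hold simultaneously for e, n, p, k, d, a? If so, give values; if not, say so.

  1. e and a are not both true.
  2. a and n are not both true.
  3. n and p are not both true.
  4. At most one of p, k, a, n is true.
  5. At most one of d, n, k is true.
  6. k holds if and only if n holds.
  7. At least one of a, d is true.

e = True; n = False; p = True; k = False; d = True; a = False

  (1) e=T, a=F — not both ✓
  (2) a=F, n=F — not both ✓
  (3) n=F, p=T — not both ✓
  (4) {p, k, a, n}: 1 true — at most one ✓
  (5) {d, n, k}: 1 true — at most one ✓
  (6) k=F, n=F — same ✓
  (7) {a, d}: 1 true — at least one ✓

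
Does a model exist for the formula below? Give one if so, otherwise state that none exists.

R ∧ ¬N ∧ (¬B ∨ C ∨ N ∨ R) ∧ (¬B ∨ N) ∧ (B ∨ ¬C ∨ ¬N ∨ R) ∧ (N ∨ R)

B = False, R = True, N = False, C = True

Unit clause (R) forces R = True.
Unit clause (¬N) forces N = False.
In (¬B ∨ N) only ¬B is left, so B = False.
Set C = True.
Check each clause:
  (R): R holds.
  (¬N): ¬N holds.
  (¬B ∨ C ∨ N ∨ R): ¬B holds.
  (¬B ∨ N): ¬B holds.
  (B ∨ ¬C ∨ ¬N ∨ R): ¬N holds.
  (N ∨ R): R holds.
All clauses satisfied.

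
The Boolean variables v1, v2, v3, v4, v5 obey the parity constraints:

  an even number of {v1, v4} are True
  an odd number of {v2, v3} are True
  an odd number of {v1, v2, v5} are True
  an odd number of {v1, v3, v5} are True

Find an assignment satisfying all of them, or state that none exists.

No satisfying assignment exists.

Adding constraints 2, 3, 4 mod 2: every variable appears an even number of times on the left, so the left side is 0.
But the right sides sum to 1 (mod 2). 0 ≠ 1 — the system is inconsistent.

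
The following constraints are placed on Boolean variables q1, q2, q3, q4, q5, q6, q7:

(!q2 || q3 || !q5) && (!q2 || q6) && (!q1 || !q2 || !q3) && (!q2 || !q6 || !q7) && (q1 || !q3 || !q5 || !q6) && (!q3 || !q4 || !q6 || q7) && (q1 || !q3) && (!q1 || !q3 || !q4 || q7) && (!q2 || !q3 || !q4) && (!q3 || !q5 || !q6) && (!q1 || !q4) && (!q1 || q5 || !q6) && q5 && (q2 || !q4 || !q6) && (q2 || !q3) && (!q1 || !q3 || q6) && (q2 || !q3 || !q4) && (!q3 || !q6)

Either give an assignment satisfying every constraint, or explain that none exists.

q1: True; q2: False; q3: False; q4: False; q5: True; q6: False; q7: False

Unit clause (q5) forces q5 = True.
Set q1 = True.
  then (!q1 || !q4) forces q4 = False.
Try q2 = True:
  (!q2 || q3 || !q5) forces q3 = True.
  clause (!q1 || !q2 || !q3) is falsified — backtrack.
So q2 = False.
  then (q2 || !q3) forces q3 = False.
Set q6 = False.
Set q7 = False.
All clauses satisfied.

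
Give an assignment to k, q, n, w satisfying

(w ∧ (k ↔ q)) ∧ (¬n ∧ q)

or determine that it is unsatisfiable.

k = True; q = True; n = False; w = True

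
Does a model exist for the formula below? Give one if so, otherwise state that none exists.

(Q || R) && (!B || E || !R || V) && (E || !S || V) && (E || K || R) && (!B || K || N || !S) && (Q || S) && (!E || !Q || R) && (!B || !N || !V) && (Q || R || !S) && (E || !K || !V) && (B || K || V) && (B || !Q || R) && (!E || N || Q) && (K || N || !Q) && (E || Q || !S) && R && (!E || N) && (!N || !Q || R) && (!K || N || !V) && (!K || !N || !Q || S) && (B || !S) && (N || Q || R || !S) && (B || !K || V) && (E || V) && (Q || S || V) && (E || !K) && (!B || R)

E: True, V: False, R: True, N: True, K: True, S: True, Q: True, B: True

Unit clause (R) forces R = True.
Set E = True.
  then (!E || N) forces N = True.
Set V = False.
Set K = True.
  then (B || !K || V) forces B = True.
Try S = False:
  (Q || S) forces Q = True.
  clause (!K || !N || !Q || S) is falsified — backtrack.
So S = True.
Set Q = True.
All clauses satisfied.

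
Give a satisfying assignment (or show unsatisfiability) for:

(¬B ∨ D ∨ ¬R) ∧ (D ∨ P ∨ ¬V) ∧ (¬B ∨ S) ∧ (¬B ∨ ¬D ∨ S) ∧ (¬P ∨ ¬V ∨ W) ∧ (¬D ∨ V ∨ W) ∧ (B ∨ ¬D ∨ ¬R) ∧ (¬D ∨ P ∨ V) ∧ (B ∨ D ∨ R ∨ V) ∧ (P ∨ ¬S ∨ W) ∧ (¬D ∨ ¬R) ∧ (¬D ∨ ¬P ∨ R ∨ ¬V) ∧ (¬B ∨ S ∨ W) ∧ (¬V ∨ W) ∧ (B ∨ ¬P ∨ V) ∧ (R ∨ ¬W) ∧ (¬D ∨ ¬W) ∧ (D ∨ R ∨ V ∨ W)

D: False; S: True; P: True; B: False; V: True; W: True; R: True

Try D = True:
  (¬D ∨ ¬R) forces R = False.
  (R ∨ ¬W) forces W = False.
  (¬D ∨ V ∨ W) forces V = True.
  clause (¬V ∨ W) is falsified — backtrack.
So D = False.
Set S = True.
Set P = True.
Set B = False.
  then (B ∨ ¬P ∨ V) forces V = True.
  then (¬P ∨ ¬V ∨ W) forces W = True.
  then (R ∨ ¬W) forces R = True.
All clauses satisfied.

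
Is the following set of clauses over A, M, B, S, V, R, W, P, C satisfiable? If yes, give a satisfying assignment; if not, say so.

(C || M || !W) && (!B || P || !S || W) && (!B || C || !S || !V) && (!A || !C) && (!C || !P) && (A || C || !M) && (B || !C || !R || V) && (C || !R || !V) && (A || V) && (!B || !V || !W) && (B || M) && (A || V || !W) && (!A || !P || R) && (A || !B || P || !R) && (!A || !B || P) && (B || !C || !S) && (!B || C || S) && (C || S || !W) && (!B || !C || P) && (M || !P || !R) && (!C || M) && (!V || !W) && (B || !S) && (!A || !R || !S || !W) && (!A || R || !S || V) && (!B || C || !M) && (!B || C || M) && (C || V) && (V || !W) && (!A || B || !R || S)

A = True, M = True, B = False, S = False, V = True, R = False, W = False, P = False, C = False

Set A = True.
  then (!A || !C) forces C = False.
  then (C || V) forces V = True.
  then (C || !R || !V) forces R = False.
  then (!A || !P || R) forces P = False.
  then (!A || !B || P) forces B = False.
  then (!V || !W) forces W = False.
  then (B || !S) forces S = False.
  then (B || M) forces M = True.
All clauses satisfied.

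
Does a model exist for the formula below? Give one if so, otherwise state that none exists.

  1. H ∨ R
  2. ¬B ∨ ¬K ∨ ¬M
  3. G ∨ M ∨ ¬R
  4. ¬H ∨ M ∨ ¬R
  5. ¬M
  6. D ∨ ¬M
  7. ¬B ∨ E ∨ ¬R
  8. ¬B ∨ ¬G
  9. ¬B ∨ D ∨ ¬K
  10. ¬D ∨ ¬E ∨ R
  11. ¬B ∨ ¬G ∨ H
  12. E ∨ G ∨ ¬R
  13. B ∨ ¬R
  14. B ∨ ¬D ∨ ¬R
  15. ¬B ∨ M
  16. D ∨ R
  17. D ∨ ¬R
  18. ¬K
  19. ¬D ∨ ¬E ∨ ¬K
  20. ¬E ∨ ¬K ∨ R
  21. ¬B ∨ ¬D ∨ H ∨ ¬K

R = False; M = False; B = False; E = False; H = True; D = True; K = False; G = True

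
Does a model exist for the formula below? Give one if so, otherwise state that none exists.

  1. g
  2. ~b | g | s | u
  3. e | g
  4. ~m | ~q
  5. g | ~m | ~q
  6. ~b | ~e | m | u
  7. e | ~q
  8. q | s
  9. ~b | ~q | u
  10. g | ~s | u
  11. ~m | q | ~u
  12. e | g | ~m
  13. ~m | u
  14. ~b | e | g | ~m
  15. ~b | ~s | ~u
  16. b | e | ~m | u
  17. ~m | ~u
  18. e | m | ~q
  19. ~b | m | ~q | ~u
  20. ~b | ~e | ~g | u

g=T, u=F, b=F, m=F, q=F, e=F, s=T

Unit clause (g) forces g = True.
Set u = False.
  then (~m | u) forces m = False.
Set b = False.
Set q = False.
  then (q | s) forces s = True.
Set e = False.
All clauses satisfied.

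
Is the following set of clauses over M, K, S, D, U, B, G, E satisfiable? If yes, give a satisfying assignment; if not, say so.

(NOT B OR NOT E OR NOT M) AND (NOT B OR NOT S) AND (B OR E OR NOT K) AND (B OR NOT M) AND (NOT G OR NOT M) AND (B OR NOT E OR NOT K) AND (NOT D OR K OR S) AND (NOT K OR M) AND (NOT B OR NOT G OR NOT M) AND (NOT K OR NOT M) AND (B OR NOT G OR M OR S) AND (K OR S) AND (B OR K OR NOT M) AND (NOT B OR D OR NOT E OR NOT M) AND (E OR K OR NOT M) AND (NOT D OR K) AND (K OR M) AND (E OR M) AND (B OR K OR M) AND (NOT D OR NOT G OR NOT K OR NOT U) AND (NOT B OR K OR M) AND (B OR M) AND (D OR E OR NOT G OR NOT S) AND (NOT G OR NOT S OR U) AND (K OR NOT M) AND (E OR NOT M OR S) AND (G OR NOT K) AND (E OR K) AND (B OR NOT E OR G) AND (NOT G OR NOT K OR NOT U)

The formula is unsatisfiable.

Case M = True:
  (B OR NOT M) forces B = True.
  (NOT B OR NOT E OR NOT M) forces E = False.
  (NOT B OR NOT S) forces S = False.
  Clause (E OR NOT M OR S) is falsified — contradiction.
Case M = False:
  (NOT K OR M) forces K = False.
  Clause (K OR M) is falsified — contradiction.
Both cases fail, so the formula is unsatisfiable.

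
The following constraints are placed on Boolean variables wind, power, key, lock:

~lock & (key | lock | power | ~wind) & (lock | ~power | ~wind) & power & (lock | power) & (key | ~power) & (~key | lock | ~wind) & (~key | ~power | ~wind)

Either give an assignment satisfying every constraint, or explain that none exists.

wind=F; power=T; key=T; lock=F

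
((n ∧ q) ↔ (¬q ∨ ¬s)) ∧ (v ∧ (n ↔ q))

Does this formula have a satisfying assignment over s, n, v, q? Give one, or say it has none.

s=F; n=T; v=T; q=T

  (n ∧ q) ↔ (¬q ∨ ¬s) = True
    n ∧ q = True
    ¬q ∨ ¬s = True
      ¬q = False
      ¬s = True
  v ∧ (n ↔ q) = True
    n ↔ q = True
Both conjuncts True, so the formula holds.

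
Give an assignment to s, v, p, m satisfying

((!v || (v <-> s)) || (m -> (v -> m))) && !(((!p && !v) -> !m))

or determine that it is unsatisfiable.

s: False, v: False, p: False, m: True

  (!v || (v <-> s)) || (m -> (v -> m)) = True
    !v || (v <-> s) = True
      !v = True
      v <-> s = True
    m -> (v -> m) = True
      v -> m = True
  !(((!p && !v) -> !m)) = True
    (!p && !v) -> !m = False
      !p && !v = True
        !p = True
        !v = True
      !m = False
Both conjuncts True, so the formula holds.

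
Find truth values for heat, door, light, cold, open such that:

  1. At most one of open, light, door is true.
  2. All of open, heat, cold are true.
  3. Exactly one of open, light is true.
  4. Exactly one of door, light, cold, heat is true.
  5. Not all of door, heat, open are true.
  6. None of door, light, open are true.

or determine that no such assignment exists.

No satisfying assignment exists.

Case open = True:
  Constraint (6) is violated (open=T) — contradiction.
Case open = False:
  Constraint (2) is violated (open=F) — contradiction.
Both cases fail — unsatisfiable.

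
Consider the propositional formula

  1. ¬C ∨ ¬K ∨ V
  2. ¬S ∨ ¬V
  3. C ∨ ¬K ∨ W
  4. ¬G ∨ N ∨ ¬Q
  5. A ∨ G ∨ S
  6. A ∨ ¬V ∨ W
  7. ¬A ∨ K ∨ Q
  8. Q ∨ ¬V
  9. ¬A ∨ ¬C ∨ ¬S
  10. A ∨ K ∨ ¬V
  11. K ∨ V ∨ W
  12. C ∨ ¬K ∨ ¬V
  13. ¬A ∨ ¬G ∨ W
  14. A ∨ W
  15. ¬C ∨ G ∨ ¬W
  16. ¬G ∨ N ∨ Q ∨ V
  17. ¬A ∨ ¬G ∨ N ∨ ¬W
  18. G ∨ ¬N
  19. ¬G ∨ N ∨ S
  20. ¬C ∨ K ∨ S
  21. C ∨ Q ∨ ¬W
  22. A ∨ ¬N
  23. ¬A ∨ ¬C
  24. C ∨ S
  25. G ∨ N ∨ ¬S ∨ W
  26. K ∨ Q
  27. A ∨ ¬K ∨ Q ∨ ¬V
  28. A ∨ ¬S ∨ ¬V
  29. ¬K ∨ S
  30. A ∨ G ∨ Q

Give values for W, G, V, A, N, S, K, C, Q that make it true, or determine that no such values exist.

Set W = True.
Set G = False.
  then (¬C ∨ G ∨ ¬W) forces C = False.
  then (G ∨ ¬N) forces N = False.
  then (C ∨ Q ∨ ¬W) forces Q = True.
  then (C ∨ S) forces S = True.
  then (¬S ∨ ¬V) forces V = False.
Set A = True.
Set K = False.
All clauses satisfied.

W=T, G=F, V=F, A=T, N=F, S=T, K=F, C=F, Q=T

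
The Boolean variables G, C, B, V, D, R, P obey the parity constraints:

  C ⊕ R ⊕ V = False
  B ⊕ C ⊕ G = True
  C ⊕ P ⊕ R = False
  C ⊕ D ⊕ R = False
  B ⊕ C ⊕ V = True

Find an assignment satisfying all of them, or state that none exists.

G = True, C = True, B = True, V = True, D = True, R = False, P = True

C ⊕ R ⊕ V = T ⊕ F ⊕ T = False ✓
B ⊕ C ⊕ G = T ⊕ T ⊕ T = True ✓
C ⊕ P ⊕ R = T ⊕ T ⊕ F = False ✓
C ⊕ D ⊕ R = T ⊕ T ⊕ F = False ✓
B ⊕ C ⊕ V = T ⊕ T ⊕ T = True ✓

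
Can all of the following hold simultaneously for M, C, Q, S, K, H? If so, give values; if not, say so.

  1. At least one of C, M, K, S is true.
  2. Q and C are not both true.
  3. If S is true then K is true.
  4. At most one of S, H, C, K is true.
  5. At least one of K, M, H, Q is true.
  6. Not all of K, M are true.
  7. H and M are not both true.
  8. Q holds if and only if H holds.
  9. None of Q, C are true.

M = False, C = False, Q = False, S = False, K = True, H = False

  (1) {C, M, K, S}: 1 true — at least one ✓
  (2) Q=F, C=F — not both ✓
  (3) S=F ⇒ K: vacuous ✓
  (4) {S, H, C, K}: 1 true — at most one ✓
  (5) {K, M, H, Q}: 1 true — at least one ✓
  (6) {K, M}: 1/2 true — not all ✓
  (7) H=F, M=F — not both ✓
  (8) Q=F, H=F — same ✓
  (9) {Q, C}: 0 true — none ✓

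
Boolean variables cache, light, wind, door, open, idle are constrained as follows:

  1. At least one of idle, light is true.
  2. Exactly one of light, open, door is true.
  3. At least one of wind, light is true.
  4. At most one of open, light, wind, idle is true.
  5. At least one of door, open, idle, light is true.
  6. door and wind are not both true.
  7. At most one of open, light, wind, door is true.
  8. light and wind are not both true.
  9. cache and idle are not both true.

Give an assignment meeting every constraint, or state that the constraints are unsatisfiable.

cache=F; light=T; wind=F; door=F; open=F; idle=F

  (1) {idle, light}: 1 true — at least one ✓
  (2) {light, open, door}: 1 true — exactly one ✓
  (3) {wind, light}: 1 true — at least one ✓
  (4) {open, light, wind, idle}: 1 true — at most one ✓
  (5) {door, open, idle, light}: 1 true — at least one ✓
  (6) door=F, wind=F — not both ✓
  (7) {open, light, wind, door}: 1 true — at most one ✓
  (8) light=T, wind=F — not both ✓
  (9) cache=F, idle=F — not both ✓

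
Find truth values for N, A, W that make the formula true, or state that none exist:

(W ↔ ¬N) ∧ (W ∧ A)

N = False; A = True; W = True

  W ↔ ¬N = True
    ¬N = True
  W ∧ A = True
Both conjuncts True, so the formula holds.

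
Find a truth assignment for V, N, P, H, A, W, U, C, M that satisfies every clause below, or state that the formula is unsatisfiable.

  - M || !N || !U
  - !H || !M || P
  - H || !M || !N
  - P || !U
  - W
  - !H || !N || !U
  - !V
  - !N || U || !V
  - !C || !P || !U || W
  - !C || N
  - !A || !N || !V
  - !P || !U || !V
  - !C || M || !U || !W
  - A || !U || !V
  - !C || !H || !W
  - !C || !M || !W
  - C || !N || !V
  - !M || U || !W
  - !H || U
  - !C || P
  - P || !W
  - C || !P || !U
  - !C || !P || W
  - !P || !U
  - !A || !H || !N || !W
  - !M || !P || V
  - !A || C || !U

V: False, N: False, P: True, H: False, A: True, W: True, U: False, C: False, M: False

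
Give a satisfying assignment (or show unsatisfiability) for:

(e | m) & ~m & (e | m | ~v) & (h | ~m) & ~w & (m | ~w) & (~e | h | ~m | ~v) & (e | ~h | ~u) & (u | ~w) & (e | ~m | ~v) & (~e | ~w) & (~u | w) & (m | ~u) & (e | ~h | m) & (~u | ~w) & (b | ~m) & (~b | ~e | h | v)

Unit clause (~m) forces m = False.
Unit clause (~w) forces w = False.
In (~u | w) only ~u is left, so u = False.
In (e | m) only e is left, so e = True.
Set v = True.
Set h = False.
Set b = True.
All clauses satisfied.

m = False, e = True, v = True, h = False, w = False, b = True, u = False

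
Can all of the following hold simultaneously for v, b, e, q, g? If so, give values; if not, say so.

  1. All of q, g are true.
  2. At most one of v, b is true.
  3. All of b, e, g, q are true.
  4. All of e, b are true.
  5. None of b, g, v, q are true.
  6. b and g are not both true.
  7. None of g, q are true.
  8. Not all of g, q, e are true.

Case b = True:
  Constraint (5) is violated (b=T) — contradiction.
Case b = False:
  Constraint (3) is violated (b=F) — contradiction.
Both cases fail — unsatisfiable.

UNSATISFIABLE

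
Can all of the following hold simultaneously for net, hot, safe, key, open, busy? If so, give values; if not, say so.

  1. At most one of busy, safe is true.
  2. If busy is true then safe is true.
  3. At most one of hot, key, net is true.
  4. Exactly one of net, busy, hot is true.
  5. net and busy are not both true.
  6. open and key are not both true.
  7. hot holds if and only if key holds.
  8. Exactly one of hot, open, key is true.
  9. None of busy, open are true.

Unsatisfiable — no assignment works.

Case hot = True:
  (3) with hot=T forces key = False.
  Constraint (7) is violated (hot=T, key=F) — contradiction.
Case hot = False:
  (7) with hot=F forces key = False.
  (8) with hot=F, key=F forces open = True.
  Constraint (9) is violated (open=T) — contradiction.
Both cases fail — unsatisfiable.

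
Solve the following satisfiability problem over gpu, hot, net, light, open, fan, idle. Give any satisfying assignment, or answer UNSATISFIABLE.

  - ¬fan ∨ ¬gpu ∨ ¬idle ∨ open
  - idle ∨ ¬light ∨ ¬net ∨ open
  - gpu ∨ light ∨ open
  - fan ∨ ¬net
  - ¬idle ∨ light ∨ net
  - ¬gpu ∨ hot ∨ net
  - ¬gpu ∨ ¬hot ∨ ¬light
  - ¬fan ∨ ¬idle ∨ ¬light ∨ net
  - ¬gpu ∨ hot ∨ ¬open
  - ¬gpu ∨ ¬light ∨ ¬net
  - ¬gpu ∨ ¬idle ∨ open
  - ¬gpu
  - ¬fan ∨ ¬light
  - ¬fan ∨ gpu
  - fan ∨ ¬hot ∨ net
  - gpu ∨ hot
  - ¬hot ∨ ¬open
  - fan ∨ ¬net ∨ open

Case gpu = True:
  Clause (¬gpu) is falsified — contradiction.
Case gpu = False:
  (¬fan ∨ gpu) forces fan = False.
  (fan ∨ ¬net) forces net = False.
  (fan ∨ ¬hot ∨ net) forces hot = False.
  Clause (gpu ∨ hot) is falsified — contradiction.
Both cases fail, so the formula is unsatisfiable.

The formula is unsatisfiable.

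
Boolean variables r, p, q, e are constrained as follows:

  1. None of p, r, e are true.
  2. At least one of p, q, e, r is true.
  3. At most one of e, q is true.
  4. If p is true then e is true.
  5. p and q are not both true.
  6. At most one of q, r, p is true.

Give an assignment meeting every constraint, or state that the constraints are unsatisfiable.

r=F, p=F, q=T, e=F

  (1) {p, r, e}: 0 true — none ✓
  (2) {p, q, e, r}: 1 true — at least one ✓
  (3) {e, q}: 1 true — at most one ✓
  (4) p=F ⇒ e: vacuous ✓
  (5) p=F, q=T — not both ✓
  (6) {q, r, p}: 1 true — at most one ✓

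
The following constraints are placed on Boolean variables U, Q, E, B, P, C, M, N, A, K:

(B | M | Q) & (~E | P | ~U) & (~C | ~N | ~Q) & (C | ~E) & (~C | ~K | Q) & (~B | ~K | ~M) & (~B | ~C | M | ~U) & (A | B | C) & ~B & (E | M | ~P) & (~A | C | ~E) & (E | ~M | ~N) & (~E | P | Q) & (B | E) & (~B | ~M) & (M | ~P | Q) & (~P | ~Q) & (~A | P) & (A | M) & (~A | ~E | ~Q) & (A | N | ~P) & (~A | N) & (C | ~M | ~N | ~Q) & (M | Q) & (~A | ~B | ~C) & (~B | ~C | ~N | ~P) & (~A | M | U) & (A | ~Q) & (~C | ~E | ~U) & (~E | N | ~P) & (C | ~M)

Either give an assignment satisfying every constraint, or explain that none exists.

Unit clause (~B) forces B = False.
In (B | E) only E is left, so E = True.
In (C | ~E) only C is left, so C = True.
In (~C | ~E | ~U) only ~U is left, so U = False.
Try Q = True:
  (~C | ~N | ~Q) forces N = False.
  (~P | ~Q) forces P = False.
  (~A | P) forces A = False.
  clause (A | ~Q) is falsified — backtrack.
So Q = False.
  then (B | M | Q) forces M = True.
  then (~C | ~K | Q) forces K = False.
  then (~E | P | Q) forces P = True.
  then (~E | N | ~P) forces N = True.
Set A = True.
All clauses satisfied.

U = False, Q = False, E = True, B = False, P = True, C = True, M = True, N = True, A = True, K = False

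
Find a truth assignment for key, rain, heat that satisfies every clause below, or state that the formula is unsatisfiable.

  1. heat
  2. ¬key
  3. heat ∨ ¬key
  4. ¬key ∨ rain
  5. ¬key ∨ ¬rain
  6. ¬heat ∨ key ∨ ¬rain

Unit clause (heat) forces heat = True.
Unit clause (¬key) forces key = False.
In (¬heat ∨ key ∨ ¬rain) only ¬rain is left, so rain = False.
Check each clause:
  (heat): heat holds.
  (¬key): ¬key holds.
  (heat ∨ ¬key): heat holds.
  (¬key ∨ rain): ¬key holds.
  (¬key ∨ ¬rain): ¬key holds.
  (¬heat ∨ key ∨ ¬rain): ¬rain holds.
All clauses satisfied.

key: False, rain: False, heat: True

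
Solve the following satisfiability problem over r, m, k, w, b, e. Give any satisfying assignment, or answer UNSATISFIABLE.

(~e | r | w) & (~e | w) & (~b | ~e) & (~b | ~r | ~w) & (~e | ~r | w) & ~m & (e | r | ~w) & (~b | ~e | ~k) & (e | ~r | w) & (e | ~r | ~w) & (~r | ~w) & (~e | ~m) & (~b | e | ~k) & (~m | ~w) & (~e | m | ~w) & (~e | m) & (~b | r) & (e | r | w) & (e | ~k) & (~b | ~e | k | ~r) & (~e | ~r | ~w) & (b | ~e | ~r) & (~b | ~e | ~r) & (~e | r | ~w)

Unsatisfiable — no assignment works.

Case r = True:
  (~m) forces m = False.
  (~r | ~w) forces w = False.
  (~e | w) forces e = False.
  Clause (e | ~r | w) is falsified — contradiction.
Case r = False:
  (~m) forces m = False.
  (~e | m) forces e = False.
  (e | r | ~w) forces w = False.
  Clause (e | r | w) is falsified — contradiction.
Both cases fail, so the formula is unsatisfiable.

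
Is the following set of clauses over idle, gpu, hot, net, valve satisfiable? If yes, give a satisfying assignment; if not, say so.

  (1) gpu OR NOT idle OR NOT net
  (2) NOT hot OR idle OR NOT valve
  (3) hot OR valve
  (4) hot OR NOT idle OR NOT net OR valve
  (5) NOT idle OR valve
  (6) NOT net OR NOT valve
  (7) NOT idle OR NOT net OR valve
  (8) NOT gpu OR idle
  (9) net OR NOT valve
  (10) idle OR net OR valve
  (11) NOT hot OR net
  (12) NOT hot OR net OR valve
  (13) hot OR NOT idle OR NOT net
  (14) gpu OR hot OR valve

Try idle = True:
  (NOT idle OR valve) forces valve = True.
  (NOT net OR NOT valve) forces net = False.
  clause (net OR NOT valve) is falsified — backtrack.
So idle = False.
  then (NOT gpu OR idle) forces gpu = False.
Set hot = True.
  then (NOT hot OR idle OR NOT valve) forces valve = False.
  then (idle OR net OR valve) forces net = True.
All clauses satisfied.

idle = False, gpu = False, hot = True, net = True, valve = False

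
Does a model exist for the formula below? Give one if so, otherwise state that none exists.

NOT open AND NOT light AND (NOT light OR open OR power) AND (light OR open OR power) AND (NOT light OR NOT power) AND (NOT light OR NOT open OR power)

open: False; light: False; power: True

Unit clause (NOT open) forces open = False.
Unit clause (NOT light) forces light = False.
In (light OR open OR power) only power is left, so power = True.
All clauses satisfied.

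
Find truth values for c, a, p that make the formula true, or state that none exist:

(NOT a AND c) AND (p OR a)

c: True, a: False, p: True

  NOT a AND c = True
    NOT a = True
  p OR a = True
Both conjuncts True, so the formula holds.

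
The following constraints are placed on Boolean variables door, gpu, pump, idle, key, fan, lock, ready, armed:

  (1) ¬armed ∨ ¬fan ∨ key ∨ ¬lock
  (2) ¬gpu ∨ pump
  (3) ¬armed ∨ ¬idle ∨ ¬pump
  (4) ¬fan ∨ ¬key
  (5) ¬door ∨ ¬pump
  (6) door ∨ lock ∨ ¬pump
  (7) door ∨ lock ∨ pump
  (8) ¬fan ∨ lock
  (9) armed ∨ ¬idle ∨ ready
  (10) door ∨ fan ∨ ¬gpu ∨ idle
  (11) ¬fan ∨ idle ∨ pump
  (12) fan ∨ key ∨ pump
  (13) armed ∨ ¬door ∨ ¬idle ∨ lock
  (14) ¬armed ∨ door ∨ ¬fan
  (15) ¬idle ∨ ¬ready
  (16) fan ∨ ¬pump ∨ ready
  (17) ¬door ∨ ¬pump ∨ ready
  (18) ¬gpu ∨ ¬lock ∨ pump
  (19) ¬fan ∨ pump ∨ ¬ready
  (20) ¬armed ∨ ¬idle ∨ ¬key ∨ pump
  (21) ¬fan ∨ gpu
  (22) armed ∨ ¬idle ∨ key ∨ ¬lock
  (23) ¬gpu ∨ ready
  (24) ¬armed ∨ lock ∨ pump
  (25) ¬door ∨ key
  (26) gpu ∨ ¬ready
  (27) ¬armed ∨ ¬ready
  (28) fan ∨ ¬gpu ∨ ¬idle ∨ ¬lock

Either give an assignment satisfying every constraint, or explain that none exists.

Set door = False.
Set gpu = True.
  then (¬gpu ∨ pump) forces pump = True.
  then (door ∨ lock ∨ ¬pump) forces lock = True.
  then (¬gpu ∨ ready) forces ready = True.
  then (¬armed ∨ ¬ready) forces armed = False.
  then (¬idle ∨ ¬ready) forces idle = False.
  then (door ∨ fan ∨ ¬gpu ∨ idle) forces fan = True.
  then (¬fan ∨ ¬key) forces key = False.
All clauses satisfied.

door=F, gpu=T, pump=T, idle=F, key=F, fan=T, lock=T, ready=T, armed=F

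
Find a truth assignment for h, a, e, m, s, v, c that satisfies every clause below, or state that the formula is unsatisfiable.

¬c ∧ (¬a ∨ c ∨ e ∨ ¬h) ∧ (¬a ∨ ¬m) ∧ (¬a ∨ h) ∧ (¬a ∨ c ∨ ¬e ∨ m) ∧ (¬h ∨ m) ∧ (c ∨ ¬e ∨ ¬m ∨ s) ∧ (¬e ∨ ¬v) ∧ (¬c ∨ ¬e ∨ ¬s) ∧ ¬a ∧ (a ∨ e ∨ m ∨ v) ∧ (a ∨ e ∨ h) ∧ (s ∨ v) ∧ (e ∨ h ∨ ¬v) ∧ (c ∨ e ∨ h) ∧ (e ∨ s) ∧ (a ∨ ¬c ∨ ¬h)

h: False; a: False; e: True; m: False; s: True; v: False; c: False

Unit clause (¬c) forces c = False.
Unit clause (¬a) forces a = False.
Set h = False.
  then (a ∨ e ∨ h) forces e = True.
  then (¬e ∨ ¬v) forces v = False.
  then (s ∨ v) forces s = True.
Set m = False.
All clauses satisfied.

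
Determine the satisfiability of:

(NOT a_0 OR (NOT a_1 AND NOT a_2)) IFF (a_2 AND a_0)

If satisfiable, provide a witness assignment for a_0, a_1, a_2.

a_0=T; a_1=T; a_2=F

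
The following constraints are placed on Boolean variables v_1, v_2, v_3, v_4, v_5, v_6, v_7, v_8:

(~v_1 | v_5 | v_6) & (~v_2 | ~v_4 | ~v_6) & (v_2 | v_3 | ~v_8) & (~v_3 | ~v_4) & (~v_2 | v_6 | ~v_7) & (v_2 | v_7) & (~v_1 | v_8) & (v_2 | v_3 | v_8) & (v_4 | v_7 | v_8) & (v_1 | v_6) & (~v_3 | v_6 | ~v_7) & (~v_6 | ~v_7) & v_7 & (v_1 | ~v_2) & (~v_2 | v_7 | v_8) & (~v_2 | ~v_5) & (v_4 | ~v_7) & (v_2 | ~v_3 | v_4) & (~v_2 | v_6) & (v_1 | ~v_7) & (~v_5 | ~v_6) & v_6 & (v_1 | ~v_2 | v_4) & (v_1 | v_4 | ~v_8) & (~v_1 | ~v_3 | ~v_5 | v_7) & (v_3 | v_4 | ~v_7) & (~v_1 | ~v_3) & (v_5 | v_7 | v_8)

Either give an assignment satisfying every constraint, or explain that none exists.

Case v_6 = True:
  (~v_6 | ~v_7) forces v_7 = False.
  Clause (v_7) is falsified — contradiction.
Case v_6 = False:
  Clause (v_6) is falsified — contradiction.
Both cases fail, so the formula is unsatisfiable.

No satisfying assignment exists.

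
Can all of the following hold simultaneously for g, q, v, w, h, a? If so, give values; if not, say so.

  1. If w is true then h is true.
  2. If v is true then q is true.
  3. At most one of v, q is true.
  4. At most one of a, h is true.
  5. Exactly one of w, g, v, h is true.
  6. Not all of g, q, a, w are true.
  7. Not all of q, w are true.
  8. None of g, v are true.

g: False; q: False; v: False; w: False; h: True; a: False

  (1) w=F ⇒ h: vacuous ✓
  (2) v=F ⇒ q: vacuous ✓
  (3) {v, q}: 0 true — at most one ✓
  (4) {a, h}: 1 true — at most one ✓
  (5) {w, g, v, h}: 1 true — exactly one ✓
  (6) {g, q, a, w}: 0/4 true — not all ✓
  (7) {q, w}: 0/2 true — not all ✓
  (8) {g, v}: 0 true — none ✓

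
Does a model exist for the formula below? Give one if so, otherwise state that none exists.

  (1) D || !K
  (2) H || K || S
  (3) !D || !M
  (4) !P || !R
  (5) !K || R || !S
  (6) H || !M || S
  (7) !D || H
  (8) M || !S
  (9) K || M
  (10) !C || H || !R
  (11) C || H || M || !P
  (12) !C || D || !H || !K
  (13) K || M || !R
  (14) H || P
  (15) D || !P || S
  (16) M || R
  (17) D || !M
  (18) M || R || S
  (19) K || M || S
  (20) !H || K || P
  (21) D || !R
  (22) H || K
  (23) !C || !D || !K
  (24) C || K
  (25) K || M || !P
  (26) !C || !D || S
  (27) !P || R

M: False, K: True, H: True, P: False, C: False, S: False, R: True, D: True

Try M = True:
  (!D || !M) forces D = False.
  clause (D || !M) is falsified — backtrack.
So M = False.
  then (M || !S) forces S = False.
  then (K || M) forces K = True.
  then (M || R) forces R = True.
  then (D || !R) forces D = True.
  then (!C || !D || !K) forces C = False.
  then (!P || !R) forces P = False.
  then (!D || H) forces H = True.
All clauses satisfied.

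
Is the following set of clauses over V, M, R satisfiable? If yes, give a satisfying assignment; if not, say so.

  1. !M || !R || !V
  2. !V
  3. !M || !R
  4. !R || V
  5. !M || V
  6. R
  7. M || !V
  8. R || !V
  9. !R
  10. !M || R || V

Case R = True:
  Clause (!R) is falsified — contradiction.
Case R = False:
  Clause (R) is falsified — contradiction.
Both cases fail, so the formula is unsatisfiable.

No satisfying assignment exists.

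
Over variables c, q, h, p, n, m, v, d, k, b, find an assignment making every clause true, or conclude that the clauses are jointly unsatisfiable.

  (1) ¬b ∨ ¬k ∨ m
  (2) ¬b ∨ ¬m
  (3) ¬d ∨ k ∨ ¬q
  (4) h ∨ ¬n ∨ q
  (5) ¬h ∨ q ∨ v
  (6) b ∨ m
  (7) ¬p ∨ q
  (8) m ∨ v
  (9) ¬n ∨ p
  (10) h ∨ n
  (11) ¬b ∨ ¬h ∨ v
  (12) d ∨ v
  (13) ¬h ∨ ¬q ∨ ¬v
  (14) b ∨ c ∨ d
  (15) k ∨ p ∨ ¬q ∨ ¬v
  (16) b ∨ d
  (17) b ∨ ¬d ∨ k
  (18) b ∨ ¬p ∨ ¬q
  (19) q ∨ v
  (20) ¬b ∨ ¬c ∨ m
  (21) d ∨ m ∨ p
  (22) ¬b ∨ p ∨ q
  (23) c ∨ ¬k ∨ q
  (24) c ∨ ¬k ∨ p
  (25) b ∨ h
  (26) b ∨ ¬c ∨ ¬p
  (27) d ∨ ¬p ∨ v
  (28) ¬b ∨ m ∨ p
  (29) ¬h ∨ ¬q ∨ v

Set c = True.
Set q = False.
  then (¬p ∨ q) forces p = False.
  then (¬n ∨ p) forces n = False.
  then (h ∨ n) forces h = True.
  then (q ∨ v) forces v = True.
  then (¬b ∨ p ∨ q) forces b = False.
  then (b ∨ m) forces m = True.
  then (b ∨ d) forces d = True.
  then (b ∨ ¬d ∨ k) forces k = True.
All clauses satisfied.

c = True; q = False; h = True; p = False; n = False; m = True; v = True; d = True; k = True; b = False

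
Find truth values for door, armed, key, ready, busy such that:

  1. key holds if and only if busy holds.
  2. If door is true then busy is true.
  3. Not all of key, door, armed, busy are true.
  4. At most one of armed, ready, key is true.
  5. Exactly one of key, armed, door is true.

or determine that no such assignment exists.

door=F, armed=T, key=F, ready=F, busy=F

  (1) key=F, busy=F — same ✓
  (2) door=F ⇒ busy: vacuous ✓
  (3) {key, door, armed, busy}: 1/4 true — not all ✓
  (4) {armed, ready, key}: 1 true — at most one ✓
  (5) {key, armed, door}: 1 true — exactly one ✓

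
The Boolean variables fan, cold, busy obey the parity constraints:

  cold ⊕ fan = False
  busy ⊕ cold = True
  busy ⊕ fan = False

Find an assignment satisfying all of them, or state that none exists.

Adding constraints 1, 2, 3 mod 2: every variable appears an even number of times on the left, so the left side is 0.
But the right sides sum to 1 (mod 2). 0 ≠ 1 — the system is inconsistent.

Unsatisfiable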